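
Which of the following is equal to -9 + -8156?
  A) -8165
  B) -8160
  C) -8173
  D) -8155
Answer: A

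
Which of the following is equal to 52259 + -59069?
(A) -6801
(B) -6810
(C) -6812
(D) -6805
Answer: B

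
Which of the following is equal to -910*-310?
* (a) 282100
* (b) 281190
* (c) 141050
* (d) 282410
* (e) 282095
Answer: a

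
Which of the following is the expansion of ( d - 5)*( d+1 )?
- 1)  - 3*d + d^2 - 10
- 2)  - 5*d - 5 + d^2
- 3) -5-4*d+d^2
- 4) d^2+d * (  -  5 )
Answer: 3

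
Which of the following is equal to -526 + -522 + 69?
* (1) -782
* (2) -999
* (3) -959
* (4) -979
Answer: 4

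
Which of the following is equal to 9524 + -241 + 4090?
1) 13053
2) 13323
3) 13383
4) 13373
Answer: 4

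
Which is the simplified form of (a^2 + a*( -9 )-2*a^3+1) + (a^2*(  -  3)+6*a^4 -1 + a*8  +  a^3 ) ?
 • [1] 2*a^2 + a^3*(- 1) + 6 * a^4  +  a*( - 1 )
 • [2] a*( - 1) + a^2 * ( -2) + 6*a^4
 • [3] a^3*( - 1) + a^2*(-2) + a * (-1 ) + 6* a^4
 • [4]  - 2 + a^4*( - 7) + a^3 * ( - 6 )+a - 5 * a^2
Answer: 3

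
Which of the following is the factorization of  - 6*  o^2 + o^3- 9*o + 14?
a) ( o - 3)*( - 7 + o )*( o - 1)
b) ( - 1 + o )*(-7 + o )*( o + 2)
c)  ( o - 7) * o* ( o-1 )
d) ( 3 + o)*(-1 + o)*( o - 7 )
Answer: b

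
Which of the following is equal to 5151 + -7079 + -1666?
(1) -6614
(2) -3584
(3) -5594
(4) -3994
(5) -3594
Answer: 5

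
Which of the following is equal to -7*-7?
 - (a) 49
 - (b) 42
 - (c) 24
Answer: a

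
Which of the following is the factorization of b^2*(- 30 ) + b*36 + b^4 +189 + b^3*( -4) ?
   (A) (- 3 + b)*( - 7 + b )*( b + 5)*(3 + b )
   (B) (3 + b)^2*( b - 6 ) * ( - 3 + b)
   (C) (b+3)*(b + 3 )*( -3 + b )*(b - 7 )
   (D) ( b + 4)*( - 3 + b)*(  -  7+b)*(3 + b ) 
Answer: C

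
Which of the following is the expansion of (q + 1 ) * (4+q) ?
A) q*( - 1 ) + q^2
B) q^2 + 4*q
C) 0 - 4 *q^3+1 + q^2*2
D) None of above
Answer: D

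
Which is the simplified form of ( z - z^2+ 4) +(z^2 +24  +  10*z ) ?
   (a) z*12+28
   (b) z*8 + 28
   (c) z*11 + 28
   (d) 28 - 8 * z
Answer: c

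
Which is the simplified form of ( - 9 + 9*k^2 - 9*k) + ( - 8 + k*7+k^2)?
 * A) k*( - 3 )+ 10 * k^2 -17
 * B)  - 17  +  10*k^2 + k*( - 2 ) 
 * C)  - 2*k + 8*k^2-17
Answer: B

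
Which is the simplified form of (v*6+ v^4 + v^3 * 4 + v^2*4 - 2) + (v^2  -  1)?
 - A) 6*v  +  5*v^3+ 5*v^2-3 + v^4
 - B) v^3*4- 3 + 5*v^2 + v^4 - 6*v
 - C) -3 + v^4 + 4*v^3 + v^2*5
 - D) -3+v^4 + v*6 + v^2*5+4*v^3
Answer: D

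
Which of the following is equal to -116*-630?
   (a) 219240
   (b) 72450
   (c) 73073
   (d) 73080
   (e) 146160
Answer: d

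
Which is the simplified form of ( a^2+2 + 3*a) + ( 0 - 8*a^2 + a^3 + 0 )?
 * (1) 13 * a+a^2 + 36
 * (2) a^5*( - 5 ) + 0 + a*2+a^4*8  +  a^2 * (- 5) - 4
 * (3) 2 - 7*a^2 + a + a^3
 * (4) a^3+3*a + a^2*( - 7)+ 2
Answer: 4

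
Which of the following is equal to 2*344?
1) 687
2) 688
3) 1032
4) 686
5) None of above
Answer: 2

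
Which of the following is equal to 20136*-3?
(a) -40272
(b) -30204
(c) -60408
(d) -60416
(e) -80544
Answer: c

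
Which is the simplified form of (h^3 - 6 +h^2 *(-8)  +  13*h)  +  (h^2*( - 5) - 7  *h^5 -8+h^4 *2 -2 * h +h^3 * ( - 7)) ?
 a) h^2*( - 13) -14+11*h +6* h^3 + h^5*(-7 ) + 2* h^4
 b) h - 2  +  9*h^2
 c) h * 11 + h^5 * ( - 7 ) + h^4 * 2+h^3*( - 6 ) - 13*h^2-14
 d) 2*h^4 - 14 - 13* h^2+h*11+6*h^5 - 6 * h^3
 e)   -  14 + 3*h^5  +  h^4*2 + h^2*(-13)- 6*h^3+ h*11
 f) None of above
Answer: c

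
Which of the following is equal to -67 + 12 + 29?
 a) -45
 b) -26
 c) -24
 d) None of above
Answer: b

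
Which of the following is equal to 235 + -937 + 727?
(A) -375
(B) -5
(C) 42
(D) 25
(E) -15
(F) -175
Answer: D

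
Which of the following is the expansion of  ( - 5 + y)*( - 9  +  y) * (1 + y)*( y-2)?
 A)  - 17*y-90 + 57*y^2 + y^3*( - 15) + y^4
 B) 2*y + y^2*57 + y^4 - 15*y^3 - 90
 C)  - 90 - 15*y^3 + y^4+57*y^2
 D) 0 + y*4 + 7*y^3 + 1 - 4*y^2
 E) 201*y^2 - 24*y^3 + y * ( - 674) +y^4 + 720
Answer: A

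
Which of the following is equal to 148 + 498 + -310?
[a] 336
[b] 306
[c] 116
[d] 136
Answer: a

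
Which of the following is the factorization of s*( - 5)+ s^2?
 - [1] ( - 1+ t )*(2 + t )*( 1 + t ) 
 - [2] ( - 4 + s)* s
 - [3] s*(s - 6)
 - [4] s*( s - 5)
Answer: 4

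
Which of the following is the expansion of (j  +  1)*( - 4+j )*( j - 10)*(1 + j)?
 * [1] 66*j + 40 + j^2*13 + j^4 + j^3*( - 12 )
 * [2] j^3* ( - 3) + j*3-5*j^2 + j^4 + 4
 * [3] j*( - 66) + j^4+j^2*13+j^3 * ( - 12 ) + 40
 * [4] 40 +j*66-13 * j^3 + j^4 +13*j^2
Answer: 1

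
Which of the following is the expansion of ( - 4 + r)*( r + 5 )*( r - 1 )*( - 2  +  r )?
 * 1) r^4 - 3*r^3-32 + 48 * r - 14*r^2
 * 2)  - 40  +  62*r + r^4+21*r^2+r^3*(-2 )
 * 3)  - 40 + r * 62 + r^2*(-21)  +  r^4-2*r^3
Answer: 3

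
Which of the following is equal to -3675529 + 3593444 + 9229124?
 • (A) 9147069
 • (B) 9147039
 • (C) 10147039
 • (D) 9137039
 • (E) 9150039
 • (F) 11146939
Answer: B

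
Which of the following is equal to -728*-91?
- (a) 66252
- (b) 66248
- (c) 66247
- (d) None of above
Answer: b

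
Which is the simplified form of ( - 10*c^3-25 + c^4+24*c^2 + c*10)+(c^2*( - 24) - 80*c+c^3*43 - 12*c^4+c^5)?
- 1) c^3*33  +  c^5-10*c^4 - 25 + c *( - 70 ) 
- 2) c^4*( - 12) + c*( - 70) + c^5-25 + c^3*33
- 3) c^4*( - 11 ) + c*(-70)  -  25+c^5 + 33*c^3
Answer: 3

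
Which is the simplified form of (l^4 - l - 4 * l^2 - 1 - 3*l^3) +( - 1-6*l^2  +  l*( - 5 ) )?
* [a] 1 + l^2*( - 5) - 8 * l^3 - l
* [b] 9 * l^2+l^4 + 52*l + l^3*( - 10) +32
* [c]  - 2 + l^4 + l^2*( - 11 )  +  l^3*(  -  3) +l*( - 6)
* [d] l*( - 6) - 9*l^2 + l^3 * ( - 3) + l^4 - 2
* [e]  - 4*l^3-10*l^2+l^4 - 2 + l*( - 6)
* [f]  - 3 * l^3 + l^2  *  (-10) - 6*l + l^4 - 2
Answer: f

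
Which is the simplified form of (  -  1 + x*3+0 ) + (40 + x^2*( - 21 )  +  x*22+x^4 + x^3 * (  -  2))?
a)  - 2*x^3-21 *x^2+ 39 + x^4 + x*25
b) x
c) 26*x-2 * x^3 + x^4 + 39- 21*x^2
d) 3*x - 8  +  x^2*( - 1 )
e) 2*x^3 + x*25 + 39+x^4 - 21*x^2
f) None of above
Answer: a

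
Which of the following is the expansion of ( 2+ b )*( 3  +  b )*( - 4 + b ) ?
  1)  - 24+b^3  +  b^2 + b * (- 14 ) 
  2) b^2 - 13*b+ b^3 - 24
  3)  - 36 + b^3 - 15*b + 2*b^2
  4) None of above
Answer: 1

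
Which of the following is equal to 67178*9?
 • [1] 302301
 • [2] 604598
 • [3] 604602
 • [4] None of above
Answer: 3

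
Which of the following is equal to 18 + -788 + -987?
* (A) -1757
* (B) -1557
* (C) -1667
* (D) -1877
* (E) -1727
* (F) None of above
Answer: A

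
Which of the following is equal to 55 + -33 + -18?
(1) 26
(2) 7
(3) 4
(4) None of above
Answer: 3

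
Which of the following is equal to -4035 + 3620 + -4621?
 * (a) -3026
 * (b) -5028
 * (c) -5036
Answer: c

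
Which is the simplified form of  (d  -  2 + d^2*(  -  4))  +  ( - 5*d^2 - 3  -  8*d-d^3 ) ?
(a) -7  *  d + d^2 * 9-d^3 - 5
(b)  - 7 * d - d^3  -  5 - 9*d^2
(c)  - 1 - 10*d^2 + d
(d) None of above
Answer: b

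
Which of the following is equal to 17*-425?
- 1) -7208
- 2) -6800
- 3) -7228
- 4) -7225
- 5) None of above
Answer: 4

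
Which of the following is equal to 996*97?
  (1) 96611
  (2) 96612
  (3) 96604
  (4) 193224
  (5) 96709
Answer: 2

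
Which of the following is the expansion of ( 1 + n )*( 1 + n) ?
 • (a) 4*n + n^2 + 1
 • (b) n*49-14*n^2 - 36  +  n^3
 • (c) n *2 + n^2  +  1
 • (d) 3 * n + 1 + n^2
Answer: c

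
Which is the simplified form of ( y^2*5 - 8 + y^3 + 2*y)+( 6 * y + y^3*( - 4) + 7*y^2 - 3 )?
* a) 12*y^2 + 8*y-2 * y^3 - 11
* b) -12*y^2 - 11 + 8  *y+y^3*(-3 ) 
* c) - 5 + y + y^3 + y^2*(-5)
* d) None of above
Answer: d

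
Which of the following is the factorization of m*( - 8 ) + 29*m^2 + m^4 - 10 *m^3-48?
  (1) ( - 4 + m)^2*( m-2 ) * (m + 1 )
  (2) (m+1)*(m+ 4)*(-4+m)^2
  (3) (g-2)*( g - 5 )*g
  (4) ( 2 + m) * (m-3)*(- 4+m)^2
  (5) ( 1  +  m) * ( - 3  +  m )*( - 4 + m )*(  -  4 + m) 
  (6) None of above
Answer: 5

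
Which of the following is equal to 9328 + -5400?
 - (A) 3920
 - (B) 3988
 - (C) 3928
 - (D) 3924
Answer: C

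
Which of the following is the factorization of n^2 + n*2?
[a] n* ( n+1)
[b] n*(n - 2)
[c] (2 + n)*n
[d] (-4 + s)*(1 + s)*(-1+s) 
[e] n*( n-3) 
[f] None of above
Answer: c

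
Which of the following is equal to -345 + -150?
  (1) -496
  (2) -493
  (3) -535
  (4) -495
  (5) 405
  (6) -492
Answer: 4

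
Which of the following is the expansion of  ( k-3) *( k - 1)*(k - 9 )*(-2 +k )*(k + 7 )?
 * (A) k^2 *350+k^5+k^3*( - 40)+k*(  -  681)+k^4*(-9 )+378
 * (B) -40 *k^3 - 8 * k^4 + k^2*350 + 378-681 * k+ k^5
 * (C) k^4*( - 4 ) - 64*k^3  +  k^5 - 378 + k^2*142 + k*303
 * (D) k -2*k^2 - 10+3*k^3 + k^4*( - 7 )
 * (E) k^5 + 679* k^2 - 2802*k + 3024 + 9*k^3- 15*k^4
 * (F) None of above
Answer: B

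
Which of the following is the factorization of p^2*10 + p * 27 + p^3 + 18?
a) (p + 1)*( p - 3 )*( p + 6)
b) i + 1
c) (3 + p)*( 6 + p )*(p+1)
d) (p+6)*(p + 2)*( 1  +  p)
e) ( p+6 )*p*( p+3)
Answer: c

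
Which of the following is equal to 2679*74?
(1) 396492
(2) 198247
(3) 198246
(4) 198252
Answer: 3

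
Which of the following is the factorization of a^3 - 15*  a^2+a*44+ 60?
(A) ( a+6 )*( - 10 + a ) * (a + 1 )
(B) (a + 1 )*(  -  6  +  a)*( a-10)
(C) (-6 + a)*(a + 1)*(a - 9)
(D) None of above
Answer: B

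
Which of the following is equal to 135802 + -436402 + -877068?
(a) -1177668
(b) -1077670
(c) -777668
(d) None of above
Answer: a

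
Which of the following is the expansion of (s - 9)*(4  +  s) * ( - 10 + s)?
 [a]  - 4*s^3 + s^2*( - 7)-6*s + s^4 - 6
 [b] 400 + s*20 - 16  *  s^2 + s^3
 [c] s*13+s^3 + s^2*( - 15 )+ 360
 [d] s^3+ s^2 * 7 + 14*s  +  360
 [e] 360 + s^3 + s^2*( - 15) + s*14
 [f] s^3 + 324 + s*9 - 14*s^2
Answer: e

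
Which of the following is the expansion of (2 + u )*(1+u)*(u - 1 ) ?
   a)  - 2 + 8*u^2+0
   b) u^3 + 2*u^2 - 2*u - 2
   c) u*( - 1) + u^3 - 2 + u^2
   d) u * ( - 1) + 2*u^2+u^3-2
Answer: d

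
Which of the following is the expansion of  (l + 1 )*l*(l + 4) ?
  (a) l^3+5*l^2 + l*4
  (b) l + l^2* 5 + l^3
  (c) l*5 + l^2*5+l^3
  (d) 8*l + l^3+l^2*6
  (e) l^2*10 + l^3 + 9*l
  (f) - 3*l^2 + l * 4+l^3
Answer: a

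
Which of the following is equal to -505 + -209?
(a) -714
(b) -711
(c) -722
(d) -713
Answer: a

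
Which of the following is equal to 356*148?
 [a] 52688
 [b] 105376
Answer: a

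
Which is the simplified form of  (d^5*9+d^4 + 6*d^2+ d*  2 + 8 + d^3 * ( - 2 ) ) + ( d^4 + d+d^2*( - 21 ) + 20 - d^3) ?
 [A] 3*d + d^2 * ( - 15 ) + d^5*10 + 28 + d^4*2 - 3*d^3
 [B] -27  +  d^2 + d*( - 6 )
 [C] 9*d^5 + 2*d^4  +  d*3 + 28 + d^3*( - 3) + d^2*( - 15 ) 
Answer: C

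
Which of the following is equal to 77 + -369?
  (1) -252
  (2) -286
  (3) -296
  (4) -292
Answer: 4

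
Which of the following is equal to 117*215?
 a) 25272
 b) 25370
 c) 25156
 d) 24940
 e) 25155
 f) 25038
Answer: e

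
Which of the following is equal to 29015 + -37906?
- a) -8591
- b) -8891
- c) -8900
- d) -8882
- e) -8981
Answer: b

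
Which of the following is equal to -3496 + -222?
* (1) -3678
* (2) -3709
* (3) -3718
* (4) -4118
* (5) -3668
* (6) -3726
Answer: 3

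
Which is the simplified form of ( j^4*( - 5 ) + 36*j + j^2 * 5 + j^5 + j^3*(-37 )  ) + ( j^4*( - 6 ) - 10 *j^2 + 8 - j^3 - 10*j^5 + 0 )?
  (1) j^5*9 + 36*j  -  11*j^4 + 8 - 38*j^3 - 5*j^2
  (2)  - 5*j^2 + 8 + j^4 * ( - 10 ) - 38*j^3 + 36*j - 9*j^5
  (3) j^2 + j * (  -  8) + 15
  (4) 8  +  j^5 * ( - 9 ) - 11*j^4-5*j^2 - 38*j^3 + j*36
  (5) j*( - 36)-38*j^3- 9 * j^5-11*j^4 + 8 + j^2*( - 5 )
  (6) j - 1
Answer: 4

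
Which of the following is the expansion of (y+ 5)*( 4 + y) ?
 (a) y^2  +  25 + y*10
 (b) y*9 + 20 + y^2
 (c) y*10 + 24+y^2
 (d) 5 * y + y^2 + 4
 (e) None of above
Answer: b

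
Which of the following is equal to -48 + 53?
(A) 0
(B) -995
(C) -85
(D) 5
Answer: D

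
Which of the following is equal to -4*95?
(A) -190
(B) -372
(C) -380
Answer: C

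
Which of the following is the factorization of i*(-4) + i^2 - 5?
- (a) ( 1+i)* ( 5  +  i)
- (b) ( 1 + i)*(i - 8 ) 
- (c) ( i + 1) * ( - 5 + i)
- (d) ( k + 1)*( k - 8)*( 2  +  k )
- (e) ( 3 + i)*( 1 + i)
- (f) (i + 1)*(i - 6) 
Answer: c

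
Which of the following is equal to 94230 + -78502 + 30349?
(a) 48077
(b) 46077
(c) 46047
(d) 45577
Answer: b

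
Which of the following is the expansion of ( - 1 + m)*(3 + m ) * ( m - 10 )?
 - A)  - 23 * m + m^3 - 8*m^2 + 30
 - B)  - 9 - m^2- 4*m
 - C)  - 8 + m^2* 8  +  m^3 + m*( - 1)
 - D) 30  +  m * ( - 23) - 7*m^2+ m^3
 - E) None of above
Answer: A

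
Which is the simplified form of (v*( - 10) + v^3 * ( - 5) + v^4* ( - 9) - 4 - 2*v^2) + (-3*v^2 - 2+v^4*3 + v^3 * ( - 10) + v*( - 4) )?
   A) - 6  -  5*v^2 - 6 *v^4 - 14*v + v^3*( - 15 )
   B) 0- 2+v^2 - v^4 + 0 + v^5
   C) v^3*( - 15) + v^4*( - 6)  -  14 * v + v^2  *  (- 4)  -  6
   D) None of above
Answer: A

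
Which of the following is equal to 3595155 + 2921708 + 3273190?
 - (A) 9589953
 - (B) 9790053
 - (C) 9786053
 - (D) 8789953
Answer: B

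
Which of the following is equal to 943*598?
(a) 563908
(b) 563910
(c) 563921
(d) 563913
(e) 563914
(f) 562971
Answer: e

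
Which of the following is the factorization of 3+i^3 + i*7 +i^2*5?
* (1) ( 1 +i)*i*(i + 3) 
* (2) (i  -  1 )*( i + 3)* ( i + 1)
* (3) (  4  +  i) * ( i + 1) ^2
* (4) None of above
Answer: 4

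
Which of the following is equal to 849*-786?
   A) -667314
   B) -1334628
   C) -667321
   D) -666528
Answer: A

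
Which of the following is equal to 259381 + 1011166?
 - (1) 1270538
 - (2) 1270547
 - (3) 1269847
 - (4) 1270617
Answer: 2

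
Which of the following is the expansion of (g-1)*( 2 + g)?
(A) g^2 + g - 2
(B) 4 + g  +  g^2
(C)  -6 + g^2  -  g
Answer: A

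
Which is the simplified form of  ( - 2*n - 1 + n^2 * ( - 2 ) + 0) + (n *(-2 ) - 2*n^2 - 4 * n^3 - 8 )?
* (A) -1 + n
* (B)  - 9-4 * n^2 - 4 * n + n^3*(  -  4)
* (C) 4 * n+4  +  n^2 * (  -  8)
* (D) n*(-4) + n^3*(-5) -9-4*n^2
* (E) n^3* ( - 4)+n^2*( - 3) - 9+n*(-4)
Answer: B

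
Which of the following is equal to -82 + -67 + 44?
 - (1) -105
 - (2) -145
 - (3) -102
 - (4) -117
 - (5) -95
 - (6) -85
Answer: 1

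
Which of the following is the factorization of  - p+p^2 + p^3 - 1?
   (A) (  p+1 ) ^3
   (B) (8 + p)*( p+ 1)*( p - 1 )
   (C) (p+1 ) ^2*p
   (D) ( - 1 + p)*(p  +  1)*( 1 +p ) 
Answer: D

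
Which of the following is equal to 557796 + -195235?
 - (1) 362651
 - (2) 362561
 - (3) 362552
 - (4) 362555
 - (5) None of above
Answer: 2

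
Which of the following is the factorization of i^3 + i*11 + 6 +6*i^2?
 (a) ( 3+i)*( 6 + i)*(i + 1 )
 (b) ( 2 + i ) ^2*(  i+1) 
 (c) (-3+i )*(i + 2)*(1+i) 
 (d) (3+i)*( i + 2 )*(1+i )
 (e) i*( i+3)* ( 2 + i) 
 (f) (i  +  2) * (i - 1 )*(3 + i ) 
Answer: d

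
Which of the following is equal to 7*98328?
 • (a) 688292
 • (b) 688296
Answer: b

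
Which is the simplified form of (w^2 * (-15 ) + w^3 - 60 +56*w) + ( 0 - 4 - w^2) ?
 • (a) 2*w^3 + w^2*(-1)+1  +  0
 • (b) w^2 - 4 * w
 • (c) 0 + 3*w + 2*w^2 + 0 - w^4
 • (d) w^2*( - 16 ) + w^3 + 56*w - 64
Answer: d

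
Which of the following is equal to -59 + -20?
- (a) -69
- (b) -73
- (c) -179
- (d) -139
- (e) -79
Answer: e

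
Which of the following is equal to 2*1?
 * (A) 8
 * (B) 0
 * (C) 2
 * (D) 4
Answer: C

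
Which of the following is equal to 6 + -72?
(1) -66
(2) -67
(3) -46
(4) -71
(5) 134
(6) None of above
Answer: 1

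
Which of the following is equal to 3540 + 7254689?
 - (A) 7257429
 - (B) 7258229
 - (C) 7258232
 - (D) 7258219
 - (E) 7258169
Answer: B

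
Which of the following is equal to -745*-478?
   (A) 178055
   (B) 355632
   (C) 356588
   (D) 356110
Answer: D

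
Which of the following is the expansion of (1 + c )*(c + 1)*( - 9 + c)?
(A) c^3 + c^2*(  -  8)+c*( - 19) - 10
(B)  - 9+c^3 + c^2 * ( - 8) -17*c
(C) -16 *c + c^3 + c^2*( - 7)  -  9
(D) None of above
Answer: D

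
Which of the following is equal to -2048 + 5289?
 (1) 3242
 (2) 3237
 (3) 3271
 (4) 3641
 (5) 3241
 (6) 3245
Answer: 5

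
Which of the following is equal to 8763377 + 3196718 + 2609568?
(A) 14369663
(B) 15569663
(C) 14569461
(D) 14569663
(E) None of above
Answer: D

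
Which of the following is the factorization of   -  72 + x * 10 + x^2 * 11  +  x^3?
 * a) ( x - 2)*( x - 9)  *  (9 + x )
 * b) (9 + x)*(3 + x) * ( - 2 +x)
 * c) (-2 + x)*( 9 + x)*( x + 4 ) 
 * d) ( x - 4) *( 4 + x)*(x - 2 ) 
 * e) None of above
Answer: c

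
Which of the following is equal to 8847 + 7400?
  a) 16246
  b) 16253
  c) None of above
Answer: c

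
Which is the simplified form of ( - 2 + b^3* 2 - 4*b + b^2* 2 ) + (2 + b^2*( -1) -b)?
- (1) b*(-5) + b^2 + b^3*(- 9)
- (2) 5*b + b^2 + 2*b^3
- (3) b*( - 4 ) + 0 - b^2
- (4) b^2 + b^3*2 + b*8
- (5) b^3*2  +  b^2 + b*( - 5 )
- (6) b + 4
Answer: 5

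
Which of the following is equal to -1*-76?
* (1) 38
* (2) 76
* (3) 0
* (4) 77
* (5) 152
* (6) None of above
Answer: 2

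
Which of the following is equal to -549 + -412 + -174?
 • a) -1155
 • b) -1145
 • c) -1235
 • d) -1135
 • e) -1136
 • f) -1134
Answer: d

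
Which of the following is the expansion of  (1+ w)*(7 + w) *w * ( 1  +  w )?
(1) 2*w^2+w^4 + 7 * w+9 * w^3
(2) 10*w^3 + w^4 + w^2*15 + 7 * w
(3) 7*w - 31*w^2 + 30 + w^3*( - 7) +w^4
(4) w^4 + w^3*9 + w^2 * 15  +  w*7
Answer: 4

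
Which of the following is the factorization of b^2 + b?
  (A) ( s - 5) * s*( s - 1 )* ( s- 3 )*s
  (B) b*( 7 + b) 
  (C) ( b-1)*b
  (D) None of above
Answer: D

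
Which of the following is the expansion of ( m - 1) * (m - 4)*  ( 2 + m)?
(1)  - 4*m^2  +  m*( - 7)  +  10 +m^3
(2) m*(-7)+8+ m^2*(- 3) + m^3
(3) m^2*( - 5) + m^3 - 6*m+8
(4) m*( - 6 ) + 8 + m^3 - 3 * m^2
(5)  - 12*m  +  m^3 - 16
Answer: 4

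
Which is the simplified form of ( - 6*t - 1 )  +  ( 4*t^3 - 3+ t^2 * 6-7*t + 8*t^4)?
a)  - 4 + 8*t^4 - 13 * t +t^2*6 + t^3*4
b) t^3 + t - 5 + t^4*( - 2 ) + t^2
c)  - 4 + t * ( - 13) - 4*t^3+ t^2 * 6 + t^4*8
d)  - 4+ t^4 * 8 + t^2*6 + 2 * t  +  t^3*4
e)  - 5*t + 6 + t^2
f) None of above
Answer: a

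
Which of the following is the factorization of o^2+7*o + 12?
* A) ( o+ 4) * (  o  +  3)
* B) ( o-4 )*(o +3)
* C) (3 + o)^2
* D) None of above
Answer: A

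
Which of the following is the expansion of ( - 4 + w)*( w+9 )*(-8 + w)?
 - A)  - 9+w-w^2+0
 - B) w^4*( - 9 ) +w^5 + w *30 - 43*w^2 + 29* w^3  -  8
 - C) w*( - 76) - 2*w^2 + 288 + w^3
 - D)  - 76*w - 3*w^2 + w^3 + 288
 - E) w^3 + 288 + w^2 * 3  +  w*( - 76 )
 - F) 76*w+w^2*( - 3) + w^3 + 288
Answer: D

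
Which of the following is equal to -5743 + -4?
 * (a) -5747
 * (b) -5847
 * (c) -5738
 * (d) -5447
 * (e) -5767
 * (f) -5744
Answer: a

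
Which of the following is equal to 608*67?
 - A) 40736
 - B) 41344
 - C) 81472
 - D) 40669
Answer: A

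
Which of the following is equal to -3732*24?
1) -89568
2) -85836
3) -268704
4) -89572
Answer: 1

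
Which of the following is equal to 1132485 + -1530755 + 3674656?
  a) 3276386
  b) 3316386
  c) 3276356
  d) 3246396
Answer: a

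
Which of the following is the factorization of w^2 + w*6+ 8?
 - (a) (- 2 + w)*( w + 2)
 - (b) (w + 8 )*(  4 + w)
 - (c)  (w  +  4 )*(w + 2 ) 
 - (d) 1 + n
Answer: c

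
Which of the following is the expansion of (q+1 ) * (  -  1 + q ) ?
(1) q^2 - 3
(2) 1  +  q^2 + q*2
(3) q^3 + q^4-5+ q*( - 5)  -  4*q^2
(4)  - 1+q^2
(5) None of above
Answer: 4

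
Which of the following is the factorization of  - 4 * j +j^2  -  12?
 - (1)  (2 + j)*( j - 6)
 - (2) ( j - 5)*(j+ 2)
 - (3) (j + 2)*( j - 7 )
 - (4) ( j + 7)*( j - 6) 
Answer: 1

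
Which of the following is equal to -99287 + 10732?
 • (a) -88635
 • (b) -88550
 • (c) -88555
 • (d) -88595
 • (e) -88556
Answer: c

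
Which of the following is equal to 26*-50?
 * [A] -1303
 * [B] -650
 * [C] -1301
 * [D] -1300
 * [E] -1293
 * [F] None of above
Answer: D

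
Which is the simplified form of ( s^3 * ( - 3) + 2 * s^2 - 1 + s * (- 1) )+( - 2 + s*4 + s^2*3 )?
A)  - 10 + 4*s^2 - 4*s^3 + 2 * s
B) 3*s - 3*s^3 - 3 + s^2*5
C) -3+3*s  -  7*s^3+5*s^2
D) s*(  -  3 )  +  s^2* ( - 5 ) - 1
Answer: B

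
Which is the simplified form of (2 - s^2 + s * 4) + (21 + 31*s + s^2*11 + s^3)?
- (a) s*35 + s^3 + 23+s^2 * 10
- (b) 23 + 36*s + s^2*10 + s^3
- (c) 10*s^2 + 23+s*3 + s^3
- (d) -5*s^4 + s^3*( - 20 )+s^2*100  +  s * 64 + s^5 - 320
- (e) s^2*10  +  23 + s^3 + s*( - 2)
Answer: a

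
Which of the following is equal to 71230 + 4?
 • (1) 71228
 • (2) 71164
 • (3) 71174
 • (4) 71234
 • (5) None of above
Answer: 4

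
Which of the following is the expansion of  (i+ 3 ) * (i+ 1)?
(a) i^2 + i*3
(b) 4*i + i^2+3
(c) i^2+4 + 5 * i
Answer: b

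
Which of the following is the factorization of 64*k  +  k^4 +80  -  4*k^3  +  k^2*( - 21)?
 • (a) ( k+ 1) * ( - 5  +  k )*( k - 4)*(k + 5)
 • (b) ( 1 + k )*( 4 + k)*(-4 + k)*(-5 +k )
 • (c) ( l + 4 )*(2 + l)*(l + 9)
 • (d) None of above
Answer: b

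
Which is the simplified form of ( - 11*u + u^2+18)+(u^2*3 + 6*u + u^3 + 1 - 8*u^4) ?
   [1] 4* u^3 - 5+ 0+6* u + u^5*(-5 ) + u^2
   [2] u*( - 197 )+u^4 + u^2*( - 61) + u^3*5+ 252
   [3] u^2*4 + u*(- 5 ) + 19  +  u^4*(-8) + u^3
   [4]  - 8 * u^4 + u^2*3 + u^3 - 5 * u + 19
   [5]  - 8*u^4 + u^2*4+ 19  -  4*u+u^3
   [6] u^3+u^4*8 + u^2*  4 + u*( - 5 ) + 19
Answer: 3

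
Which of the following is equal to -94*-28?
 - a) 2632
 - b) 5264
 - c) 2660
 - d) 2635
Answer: a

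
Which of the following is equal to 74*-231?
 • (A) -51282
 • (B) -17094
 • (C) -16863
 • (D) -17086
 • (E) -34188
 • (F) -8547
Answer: B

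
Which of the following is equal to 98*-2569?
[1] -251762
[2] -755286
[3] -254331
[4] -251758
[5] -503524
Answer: 1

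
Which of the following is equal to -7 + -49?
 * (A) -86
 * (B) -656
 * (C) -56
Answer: C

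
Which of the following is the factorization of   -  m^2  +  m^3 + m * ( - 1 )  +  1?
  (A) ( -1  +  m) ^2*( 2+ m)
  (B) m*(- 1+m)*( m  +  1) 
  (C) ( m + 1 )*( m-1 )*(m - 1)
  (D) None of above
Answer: C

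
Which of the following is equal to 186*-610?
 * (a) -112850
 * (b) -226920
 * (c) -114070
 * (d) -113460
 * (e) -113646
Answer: d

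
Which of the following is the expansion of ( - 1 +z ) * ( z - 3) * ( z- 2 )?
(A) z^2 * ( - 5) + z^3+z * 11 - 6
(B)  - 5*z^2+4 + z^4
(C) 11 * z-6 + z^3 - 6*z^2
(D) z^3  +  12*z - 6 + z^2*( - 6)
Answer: C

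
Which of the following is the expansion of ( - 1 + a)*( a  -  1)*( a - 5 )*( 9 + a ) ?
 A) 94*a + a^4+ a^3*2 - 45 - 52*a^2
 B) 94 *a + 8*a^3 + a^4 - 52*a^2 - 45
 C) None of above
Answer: A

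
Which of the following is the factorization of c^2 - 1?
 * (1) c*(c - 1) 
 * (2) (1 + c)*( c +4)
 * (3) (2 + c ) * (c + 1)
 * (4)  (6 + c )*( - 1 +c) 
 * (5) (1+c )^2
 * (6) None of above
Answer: 6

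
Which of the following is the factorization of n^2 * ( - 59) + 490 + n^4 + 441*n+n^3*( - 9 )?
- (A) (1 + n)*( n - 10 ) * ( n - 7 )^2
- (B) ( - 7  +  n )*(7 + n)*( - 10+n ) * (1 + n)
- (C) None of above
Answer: B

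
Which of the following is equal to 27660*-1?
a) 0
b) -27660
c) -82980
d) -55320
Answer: b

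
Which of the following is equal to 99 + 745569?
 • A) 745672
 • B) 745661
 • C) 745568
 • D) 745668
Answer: D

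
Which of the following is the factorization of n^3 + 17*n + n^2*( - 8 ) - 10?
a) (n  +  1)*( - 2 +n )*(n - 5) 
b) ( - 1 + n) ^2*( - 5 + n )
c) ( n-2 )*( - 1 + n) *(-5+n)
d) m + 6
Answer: c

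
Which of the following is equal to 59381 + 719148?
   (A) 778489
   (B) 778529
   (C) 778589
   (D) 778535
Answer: B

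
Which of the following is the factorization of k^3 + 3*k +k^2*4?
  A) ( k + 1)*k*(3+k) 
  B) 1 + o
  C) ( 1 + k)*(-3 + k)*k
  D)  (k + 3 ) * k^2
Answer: A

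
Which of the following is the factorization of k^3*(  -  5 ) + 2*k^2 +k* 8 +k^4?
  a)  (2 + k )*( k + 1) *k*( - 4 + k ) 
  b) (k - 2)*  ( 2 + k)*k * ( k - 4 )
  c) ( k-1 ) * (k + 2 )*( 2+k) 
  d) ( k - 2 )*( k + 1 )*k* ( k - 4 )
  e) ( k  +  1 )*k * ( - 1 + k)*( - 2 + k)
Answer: d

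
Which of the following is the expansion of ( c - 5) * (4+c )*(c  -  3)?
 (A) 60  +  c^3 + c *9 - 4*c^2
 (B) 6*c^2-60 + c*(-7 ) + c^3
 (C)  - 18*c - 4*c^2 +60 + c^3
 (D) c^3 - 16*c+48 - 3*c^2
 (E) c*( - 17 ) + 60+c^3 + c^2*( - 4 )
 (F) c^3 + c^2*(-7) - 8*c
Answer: E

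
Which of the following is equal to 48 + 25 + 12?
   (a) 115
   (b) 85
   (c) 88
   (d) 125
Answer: b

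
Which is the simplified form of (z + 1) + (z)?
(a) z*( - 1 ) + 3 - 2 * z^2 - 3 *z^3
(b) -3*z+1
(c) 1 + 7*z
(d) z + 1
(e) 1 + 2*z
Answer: e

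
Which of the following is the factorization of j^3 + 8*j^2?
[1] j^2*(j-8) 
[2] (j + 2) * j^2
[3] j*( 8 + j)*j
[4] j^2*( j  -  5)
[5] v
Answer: 3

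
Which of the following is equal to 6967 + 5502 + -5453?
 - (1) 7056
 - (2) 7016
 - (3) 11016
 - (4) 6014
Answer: 2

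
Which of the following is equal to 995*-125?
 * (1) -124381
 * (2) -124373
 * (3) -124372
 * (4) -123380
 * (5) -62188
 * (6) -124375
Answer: 6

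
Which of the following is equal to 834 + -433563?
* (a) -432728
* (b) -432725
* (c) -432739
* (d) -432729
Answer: d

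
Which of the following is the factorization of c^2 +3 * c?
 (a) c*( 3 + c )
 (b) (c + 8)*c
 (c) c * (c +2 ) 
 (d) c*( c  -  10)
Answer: a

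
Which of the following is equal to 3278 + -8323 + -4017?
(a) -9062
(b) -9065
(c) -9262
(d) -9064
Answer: a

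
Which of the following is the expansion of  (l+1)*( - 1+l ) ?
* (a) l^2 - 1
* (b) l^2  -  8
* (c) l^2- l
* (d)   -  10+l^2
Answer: a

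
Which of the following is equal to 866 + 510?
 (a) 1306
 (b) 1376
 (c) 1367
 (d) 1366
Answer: b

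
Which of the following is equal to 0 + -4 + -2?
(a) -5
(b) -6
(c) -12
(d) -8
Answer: b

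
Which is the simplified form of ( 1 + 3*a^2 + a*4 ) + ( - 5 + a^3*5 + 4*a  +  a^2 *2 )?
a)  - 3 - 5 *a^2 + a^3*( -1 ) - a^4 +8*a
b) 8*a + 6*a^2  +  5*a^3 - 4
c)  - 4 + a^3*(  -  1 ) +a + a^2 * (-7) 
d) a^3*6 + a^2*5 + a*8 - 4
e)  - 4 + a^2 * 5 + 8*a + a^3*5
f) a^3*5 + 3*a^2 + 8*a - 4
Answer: e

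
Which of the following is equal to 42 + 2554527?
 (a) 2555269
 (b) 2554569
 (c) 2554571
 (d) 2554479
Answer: b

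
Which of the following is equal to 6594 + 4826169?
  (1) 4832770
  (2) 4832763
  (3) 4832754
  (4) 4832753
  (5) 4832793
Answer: 2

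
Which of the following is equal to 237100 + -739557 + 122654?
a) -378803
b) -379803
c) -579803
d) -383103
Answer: b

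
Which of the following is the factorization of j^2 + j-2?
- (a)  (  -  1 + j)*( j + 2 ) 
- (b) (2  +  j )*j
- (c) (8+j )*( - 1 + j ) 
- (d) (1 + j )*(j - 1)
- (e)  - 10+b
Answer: a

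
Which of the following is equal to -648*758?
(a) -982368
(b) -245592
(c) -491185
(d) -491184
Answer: d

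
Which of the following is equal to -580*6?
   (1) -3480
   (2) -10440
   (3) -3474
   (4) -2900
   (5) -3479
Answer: 1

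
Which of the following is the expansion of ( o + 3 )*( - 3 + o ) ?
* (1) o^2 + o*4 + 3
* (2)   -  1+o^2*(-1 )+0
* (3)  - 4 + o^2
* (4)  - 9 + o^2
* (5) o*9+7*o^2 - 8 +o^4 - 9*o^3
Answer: 4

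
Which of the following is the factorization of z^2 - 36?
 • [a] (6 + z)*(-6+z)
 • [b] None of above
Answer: a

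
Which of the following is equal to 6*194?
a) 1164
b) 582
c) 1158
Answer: a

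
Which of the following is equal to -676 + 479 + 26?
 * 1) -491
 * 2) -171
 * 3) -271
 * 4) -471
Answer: 2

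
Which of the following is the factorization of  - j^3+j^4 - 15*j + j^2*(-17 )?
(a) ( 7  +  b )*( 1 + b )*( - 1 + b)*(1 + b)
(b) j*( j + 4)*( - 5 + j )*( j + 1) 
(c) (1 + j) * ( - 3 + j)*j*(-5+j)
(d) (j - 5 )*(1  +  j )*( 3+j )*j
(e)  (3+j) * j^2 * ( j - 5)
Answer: d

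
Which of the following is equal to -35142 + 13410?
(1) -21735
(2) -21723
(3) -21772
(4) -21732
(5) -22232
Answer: 4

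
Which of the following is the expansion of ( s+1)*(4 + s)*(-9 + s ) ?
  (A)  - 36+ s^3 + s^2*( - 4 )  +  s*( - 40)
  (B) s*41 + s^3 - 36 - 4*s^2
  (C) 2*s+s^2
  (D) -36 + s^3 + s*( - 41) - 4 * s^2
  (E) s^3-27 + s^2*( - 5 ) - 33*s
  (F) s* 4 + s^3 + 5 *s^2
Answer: D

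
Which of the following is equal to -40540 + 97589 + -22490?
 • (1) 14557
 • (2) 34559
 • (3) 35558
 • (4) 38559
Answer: 2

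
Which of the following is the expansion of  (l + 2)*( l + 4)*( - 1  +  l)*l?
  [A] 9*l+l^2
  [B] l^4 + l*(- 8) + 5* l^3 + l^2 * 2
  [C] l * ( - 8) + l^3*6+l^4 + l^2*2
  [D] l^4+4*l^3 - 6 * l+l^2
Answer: B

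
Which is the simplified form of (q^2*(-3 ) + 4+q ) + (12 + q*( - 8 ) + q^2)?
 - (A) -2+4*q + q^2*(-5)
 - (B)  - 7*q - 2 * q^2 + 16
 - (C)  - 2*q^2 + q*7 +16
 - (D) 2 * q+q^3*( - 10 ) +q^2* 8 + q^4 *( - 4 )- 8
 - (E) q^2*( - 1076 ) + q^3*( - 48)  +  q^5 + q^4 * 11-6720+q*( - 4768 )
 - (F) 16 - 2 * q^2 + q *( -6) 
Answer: B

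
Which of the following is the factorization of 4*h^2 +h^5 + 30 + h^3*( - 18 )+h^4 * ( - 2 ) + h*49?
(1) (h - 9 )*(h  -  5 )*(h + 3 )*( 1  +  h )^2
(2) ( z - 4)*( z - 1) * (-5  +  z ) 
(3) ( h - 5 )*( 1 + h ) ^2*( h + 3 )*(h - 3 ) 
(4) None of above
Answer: 4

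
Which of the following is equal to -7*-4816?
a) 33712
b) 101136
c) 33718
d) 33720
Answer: a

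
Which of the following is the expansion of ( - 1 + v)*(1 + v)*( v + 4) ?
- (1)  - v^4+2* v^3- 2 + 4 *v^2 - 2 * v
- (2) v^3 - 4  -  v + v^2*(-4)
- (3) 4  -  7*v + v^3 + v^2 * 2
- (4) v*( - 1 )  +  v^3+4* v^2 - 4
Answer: 4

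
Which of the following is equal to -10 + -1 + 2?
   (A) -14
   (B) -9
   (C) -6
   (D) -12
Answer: B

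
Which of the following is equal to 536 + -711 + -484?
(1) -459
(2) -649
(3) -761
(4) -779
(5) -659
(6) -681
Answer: 5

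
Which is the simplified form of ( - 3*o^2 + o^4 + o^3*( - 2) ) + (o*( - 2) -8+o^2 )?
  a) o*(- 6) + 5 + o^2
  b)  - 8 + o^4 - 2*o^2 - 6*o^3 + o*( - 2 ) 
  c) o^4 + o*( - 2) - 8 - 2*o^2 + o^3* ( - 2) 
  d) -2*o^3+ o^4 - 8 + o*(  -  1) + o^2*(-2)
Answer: c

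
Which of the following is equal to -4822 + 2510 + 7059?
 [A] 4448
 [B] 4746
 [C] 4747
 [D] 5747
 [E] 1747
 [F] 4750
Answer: C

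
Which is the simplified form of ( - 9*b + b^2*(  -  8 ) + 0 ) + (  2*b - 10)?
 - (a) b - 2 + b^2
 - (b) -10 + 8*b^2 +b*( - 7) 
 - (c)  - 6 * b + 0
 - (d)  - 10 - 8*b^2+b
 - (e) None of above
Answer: e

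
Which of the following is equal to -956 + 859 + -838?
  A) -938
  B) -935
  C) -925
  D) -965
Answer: B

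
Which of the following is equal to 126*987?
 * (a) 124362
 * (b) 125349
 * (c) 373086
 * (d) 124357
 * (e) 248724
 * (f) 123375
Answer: a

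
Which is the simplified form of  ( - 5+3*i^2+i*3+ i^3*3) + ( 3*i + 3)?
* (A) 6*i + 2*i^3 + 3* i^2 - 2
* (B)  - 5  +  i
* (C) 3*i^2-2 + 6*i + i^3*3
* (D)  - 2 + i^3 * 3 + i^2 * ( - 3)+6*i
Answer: C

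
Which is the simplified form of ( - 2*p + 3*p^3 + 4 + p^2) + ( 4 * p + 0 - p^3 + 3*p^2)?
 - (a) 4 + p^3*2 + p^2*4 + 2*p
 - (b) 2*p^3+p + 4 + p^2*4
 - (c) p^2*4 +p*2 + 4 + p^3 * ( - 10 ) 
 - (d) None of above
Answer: a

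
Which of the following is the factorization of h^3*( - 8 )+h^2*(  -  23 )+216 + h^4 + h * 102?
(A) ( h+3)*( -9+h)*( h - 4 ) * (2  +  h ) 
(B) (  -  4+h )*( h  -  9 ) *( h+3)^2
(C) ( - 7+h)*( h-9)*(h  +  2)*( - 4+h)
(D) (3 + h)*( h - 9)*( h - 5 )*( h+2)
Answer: A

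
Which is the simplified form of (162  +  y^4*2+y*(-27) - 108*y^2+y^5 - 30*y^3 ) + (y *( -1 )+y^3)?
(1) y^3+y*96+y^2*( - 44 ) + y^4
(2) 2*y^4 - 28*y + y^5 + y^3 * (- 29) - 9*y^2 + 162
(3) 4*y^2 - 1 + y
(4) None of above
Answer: 4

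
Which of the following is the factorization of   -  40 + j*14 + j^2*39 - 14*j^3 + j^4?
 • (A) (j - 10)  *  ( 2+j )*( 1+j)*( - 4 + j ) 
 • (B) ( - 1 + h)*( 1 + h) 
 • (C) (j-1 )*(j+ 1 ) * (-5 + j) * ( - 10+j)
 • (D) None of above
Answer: D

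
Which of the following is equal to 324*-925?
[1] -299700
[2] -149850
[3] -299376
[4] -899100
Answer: 1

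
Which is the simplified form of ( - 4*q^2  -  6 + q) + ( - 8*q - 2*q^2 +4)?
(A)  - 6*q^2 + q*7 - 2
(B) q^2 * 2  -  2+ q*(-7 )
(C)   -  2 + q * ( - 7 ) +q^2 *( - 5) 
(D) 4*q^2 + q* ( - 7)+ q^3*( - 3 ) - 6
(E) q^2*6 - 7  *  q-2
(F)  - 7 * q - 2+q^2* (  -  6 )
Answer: F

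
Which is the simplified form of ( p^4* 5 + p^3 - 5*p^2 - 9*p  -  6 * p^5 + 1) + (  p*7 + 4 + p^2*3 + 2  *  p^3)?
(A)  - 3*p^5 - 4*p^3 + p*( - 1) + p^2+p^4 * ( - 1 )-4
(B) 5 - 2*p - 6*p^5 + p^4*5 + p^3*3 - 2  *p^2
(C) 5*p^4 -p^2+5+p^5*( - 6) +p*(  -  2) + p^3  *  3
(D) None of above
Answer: B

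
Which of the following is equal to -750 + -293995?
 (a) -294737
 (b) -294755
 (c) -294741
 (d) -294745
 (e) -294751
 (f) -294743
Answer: d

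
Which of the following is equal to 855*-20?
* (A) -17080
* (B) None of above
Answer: B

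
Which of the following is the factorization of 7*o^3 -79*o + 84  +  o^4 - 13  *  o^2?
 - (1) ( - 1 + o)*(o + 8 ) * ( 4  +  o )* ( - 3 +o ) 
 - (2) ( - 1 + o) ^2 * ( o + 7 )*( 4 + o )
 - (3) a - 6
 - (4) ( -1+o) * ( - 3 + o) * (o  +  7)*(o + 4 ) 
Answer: 4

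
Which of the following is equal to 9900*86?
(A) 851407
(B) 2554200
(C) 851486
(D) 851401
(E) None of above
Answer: E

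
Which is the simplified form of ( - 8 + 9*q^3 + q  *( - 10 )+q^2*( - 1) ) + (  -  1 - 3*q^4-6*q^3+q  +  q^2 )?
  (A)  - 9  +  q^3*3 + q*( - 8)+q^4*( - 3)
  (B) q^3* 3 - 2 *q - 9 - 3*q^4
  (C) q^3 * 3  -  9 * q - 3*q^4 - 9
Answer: C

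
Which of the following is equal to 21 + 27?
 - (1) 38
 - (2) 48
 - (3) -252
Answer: 2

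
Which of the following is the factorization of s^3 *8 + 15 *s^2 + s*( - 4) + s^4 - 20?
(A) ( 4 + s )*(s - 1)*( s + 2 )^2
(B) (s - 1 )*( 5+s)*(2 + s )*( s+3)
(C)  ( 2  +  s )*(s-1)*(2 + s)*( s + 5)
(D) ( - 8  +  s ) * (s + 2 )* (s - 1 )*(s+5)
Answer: C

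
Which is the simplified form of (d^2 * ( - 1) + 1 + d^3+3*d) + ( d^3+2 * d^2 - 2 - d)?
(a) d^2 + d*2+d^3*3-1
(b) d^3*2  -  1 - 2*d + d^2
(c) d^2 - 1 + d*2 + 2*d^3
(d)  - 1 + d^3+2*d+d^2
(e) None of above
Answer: c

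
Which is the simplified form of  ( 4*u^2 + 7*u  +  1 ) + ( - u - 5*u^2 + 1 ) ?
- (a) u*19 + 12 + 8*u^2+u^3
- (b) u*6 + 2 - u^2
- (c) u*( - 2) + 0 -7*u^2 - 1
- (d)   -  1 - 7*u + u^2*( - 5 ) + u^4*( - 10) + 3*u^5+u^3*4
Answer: b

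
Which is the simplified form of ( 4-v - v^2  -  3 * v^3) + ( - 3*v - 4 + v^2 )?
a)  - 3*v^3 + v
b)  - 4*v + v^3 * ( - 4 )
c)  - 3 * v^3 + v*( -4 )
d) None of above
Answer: c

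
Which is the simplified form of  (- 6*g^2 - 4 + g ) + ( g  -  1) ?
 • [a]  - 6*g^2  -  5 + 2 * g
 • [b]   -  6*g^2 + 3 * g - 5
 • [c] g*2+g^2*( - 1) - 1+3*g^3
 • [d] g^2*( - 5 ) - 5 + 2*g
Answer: a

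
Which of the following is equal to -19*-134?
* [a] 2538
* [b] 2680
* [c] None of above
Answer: c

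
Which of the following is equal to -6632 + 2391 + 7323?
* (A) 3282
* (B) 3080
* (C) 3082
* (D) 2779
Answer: C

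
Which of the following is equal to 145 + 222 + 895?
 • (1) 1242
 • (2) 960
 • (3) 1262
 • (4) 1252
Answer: 3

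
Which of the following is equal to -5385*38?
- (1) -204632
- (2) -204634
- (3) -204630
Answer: 3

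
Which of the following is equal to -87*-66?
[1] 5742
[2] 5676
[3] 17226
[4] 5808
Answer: 1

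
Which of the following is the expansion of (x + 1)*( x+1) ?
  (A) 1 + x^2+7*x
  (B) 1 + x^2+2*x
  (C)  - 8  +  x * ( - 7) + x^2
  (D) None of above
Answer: B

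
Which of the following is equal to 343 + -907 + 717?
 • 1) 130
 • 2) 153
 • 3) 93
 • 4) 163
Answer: 2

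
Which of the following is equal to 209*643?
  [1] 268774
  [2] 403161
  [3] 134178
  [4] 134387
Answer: 4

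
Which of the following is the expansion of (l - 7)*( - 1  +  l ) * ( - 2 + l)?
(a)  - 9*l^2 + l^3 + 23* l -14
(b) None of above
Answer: b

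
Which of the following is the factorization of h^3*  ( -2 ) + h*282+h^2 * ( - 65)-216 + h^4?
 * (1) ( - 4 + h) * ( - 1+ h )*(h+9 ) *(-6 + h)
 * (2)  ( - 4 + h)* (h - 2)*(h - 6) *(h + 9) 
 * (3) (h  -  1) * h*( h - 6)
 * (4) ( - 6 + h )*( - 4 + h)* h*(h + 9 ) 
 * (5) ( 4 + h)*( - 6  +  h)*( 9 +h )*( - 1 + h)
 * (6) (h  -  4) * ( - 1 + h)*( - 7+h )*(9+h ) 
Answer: 1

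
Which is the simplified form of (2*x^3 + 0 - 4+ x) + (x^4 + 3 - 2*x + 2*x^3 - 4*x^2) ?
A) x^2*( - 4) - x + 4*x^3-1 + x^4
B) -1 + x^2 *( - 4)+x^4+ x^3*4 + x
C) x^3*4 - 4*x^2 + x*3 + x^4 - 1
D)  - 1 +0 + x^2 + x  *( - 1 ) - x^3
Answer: A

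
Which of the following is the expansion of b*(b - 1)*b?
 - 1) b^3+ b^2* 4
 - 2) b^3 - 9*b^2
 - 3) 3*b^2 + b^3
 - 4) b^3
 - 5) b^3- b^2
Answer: 5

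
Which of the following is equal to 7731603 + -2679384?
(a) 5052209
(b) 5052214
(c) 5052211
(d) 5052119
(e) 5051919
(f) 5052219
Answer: f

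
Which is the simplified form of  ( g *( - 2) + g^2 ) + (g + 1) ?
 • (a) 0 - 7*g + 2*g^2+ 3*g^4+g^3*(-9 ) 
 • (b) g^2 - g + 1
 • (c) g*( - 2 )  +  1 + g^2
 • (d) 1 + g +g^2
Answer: b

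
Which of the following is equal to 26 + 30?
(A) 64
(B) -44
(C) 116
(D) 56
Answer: D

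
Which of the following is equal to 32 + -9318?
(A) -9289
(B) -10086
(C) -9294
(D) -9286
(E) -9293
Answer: D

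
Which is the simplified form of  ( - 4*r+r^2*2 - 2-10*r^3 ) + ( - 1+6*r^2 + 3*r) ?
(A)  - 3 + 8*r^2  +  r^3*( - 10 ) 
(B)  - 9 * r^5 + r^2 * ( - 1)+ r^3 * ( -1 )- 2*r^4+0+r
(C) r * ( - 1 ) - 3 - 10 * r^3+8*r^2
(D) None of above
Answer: C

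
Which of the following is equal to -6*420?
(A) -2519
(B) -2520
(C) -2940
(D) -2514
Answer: B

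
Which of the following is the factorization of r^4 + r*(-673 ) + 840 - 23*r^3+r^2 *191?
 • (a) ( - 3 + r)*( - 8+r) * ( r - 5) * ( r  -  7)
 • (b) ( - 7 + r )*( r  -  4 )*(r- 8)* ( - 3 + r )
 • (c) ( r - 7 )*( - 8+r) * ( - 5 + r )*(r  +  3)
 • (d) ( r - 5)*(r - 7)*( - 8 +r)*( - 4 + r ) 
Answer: a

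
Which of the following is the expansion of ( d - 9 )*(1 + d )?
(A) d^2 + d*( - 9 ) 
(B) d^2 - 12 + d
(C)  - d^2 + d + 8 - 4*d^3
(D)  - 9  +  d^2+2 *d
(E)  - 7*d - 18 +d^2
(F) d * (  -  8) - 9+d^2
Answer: F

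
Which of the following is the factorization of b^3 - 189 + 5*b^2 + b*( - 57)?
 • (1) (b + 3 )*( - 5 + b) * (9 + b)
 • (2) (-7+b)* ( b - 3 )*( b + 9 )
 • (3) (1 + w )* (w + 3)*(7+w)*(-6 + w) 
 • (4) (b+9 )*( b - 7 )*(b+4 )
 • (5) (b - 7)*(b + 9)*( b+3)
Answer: 5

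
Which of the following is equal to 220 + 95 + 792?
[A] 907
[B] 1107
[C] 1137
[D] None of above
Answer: B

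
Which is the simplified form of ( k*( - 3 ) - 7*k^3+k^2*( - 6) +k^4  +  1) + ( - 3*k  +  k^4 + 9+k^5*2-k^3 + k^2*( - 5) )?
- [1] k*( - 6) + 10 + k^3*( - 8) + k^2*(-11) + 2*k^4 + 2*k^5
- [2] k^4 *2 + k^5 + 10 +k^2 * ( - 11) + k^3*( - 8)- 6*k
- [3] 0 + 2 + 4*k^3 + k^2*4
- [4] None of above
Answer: 1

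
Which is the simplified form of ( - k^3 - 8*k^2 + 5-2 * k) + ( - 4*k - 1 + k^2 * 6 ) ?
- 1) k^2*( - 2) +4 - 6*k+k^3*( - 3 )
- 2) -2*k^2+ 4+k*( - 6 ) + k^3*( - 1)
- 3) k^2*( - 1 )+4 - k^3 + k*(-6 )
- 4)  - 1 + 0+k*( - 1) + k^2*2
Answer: 2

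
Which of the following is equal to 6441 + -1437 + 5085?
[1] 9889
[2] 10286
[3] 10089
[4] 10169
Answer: 3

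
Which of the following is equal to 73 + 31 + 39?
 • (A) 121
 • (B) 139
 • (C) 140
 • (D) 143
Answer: D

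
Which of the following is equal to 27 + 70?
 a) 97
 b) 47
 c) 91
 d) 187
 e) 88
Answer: a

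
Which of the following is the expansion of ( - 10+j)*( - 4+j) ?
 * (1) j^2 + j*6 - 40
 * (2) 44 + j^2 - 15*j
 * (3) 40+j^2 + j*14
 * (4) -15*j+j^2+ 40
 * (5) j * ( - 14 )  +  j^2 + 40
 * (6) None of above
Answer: 5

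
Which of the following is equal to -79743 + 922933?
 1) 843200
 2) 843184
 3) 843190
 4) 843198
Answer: 3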